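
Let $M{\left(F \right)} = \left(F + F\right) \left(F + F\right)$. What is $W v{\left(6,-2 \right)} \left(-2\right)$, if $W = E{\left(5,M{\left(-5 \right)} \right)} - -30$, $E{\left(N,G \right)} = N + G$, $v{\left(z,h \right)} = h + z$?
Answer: $-1080$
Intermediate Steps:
$M{\left(F \right)} = 4 F^{2}$ ($M{\left(F \right)} = 2 F 2 F = 4 F^{2}$)
$E{\left(N,G \right)} = G + N$
$W = 135$ ($W = \left(4 \left(-5\right)^{2} + 5\right) - -30 = \left(4 \cdot 25 + 5\right) + 30 = \left(100 + 5\right) + 30 = 105 + 30 = 135$)
$W v{\left(6,-2 \right)} \left(-2\right) = 135 \left(-2 + 6\right) \left(-2\right) = 135 \cdot 4 \left(-2\right) = 135 \left(-8\right) = -1080$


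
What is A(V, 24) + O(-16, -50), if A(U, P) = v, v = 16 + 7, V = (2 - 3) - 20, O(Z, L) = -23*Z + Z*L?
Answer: 1191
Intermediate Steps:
O(Z, L) = -23*Z + L*Z
V = -21 (V = -1 - 20 = -21)
v = 23
A(U, P) = 23
A(V, 24) + O(-16, -50) = 23 - 16*(-23 - 50) = 23 - 16*(-73) = 23 + 1168 = 1191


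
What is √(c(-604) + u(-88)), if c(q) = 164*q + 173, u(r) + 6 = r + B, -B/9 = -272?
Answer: I*√96529 ≈ 310.69*I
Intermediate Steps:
B = 2448 (B = -9*(-272) = 2448)
u(r) = 2442 + r (u(r) = -6 + (r + 2448) = -6 + (2448 + r) = 2442 + r)
c(q) = 173 + 164*q
√(c(-604) + u(-88)) = √((173 + 164*(-604)) + (2442 - 88)) = √((173 - 99056) + 2354) = √(-98883 + 2354) = √(-96529) = I*√96529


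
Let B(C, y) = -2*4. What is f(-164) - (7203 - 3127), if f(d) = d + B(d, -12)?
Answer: -4248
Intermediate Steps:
B(C, y) = -8
f(d) = -8 + d (f(d) = d - 8 = -8 + d)
f(-164) - (7203 - 3127) = (-8 - 164) - (7203 - 3127) = -172 - 1*4076 = -172 - 4076 = -4248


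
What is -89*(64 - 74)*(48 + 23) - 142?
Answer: 63048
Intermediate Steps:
-89*(64 - 74)*(48 + 23) - 142 = -(-890)*71 - 142 = -89*(-710) - 142 = 63190 - 142 = 63048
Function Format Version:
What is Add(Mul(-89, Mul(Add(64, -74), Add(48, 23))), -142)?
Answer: 63048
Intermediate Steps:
Add(Mul(-89, Mul(Add(64, -74), Add(48, 23))), -142) = Add(Mul(-89, Mul(-10, 71)), -142) = Add(Mul(-89, -710), -142) = Add(63190, -142) = 63048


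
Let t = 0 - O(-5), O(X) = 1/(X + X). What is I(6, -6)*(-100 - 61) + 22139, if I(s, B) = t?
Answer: 221229/10 ≈ 22123.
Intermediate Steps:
O(X) = 1/(2*X)
t = ⅒ (t = 0 - 1/(2*(-5)) = 0 - (-1)/(2*5) = 0 - 1*(-⅒) = 0 + ⅒ = ⅒ ≈ 0.10000)
I(s, B) = ⅒
I(6, -6)*(-100 - 61) + 22139 = (-100 - 61)/10 + 22139 = (⅒)*(-161) + 22139 = -161/10 + 22139 = 221229/10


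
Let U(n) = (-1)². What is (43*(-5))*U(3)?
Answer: -215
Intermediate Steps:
U(n) = 1
(43*(-5))*U(3) = (43*(-5))*1 = -215*1 = -215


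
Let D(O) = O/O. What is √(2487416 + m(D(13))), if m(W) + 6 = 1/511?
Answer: √649514987121/511 ≈ 1577.2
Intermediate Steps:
D(O) = 1
m(W) = -3065/511 (m(W) = -6 + 1/511 = -3065/511)
√(2487416 + m(D(13))) = √(2487416 - 3065/511) = √(1271066511/511) = √649514987121/511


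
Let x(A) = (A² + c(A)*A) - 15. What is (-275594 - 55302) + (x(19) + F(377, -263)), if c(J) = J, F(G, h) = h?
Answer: -330452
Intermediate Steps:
x(A) = -15 + 2*A² (x(A) = (A² + A*A) - 15 = (A² + A²) - 15 = 2*A² - 15 = -15 + 2*A²)
(-275594 - 55302) + (x(19) + F(377, -263)) = (-275594 - 55302) + ((-15 + 2*19²) - 263) = -330896 + ((-15 + 2*361) - 263) = -330896 + ((-15 + 722) - 263) = -330896 + (707 - 263) = -330896 + 444 = -330452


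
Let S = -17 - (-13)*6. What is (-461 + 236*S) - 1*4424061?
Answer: -4410126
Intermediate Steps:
S = 61 (S = -17 - 1*(-78) = -17 + 78 = 61)
(-461 + 236*S) - 1*4424061 = (-461 + 236*61) - 1*4424061 = (-461 + 14396) - 4424061 = 13935 - 4424061 = -4410126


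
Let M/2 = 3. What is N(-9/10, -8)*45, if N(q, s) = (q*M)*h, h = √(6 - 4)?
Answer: -243*√2 ≈ -343.65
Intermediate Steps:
M = 6 (M = 2*3 = 6)
h = √2 ≈ 1.4142
N(q, s) = 6*q*√2 (N(q, s) = (q*6)*√2 = (6*q)*√2 = 6*q*√2)
N(-9/10, -8)*45 = (6*(-9/10)*√2)*45 = -27*√2/5*45 = -243*√2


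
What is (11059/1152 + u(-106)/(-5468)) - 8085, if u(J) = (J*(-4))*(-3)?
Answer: -12716644651/1574784 ≈ -8075.2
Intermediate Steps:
u(J) = 12*J (u(J) = -4*J*(-3) = 12*J)
(11059/1152 + u(-106)/(-5468)) - 8085 = (11059/1152 + (12*(-106))/(-5468)) - 8085 = (11059*(1/1152) - 1272*(-1/5468)) - 8085 = (11059/1152 + 318/1367) - 8085 = 15483989/1574784 - 8085 = -12716644651/1574784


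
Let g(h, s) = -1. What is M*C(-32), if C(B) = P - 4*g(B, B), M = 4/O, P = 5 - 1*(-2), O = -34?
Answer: -22/17 ≈ -1.2941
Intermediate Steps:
P = 7 (P = 5 + 2 = 7)
M = -2/17 (M = 4/(-34) = 4*(-1/34) = -2/17 ≈ -0.11765)
C(B) = 11 (C(B) = 7 - 4*(-1) = 7 + 4 = 11)
M*C(-32) = -2/17*11 = -22/17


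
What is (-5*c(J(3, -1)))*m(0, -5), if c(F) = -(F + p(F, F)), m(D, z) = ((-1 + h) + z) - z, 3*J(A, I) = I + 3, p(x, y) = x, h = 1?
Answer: 0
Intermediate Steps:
J(A, I) = 1 + I/3 (J(A, I) = (I + 3)/3 = (3 + I)/3 = 1 + I/3)
m(D, z) = 0 (m(D, z) = ((-1 + 1) + z) - z = (0 + z) - z = z - z = 0)
c(F) = -2*F (c(F) = -(F + F) = -2*F)
(-5*c(J(3, -1)))*m(0, -5) = -(-10)*(1 + (⅓)*(-1))*0 = -(-10)*(1 - ⅓)*0 = -(-10)*2/3*0 = -5*(-4/3)*0 = (20/3)*0 = 0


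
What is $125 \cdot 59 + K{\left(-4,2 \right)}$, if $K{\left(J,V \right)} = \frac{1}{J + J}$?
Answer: $\frac{58999}{8} \approx 7374.9$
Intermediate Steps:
$K{\left(J,V \right)} = \frac{1}{2 J}$
$125 \cdot 59 + K{\left(-4,2 \right)} = 125 \cdot 59 + \frac{1}{2 \left(-4\right)} = 7375 + \frac{1}{2} \left(- \frac{1}{4}\right) = 7375 - \frac{1}{8} = \frac{58999}{8}$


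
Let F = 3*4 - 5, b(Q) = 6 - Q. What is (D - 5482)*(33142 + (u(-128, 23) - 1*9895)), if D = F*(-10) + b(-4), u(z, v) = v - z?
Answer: -129671716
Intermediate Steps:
F = 7 (F = 12 - 5 = 7)
D = -60 (D = 7*(-10) + (6 - 1*(-4)) = -70 + (6 + 4) = -70 + 10 = -60)
(D - 5482)*(33142 + (u(-128, 23) - 1*9895)) = (-60 - 5482)*(33142 + ((23 - 1*(-128)) - 1*9895)) = -5542*(33142 + ((23 + 128) - 9895)) = -5542*(33142 + (151 - 9895)) = -5542*(33142 - 9744) = -5542*23398 = -129671716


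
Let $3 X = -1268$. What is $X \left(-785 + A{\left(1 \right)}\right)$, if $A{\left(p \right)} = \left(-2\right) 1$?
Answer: $\frac{997916}{3} \approx 3.3264 \cdot 10^{5}$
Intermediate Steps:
$X = - \frac{1268}{3}$ ($X = \frac{1}{3} \left(-1268\right) = - \frac{1268}{3} \approx -422.67$)
$A{\left(p \right)} = -2$
$X \left(-785 + A{\left(1 \right)}\right) = - \frac{1268 \left(-785 - 2\right)}{3} = \left(- \frac{1268}{3}\right) \left(-787\right) = \frac{997916}{3}$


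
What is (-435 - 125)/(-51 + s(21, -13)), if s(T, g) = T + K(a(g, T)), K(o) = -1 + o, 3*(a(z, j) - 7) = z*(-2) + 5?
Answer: 1680/41 ≈ 40.976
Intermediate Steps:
a(z, j) = 26/3 - 2*z/3 (a(z, j) = 7 + (z*(-2) + 5)/3 = 7 + (-2*z + 5)/3 = 7 + (5 - 2*z)/3 = 7 + (5/3 - 2*z/3) = 26/3 - 2*z/3)
s(T, g) = 23/3 + T - 2*g/3 (s(T, g) = T + (-1 + (26/3 - 2*g/3)) = T + (23/3 - 2*g/3) = 23/3 + T - 2*g/3)
(-435 - 125)/(-51 + s(21, -13)) = (-435 - 125)/(-51 + (23/3 + 21 - 2/3*(-13))) = -560/(-51 + (23/3 + 21 + 26/3)) = -560/(-51 + 112/3) = -560/(-41/3) = -560*(-3/41) = 1680/41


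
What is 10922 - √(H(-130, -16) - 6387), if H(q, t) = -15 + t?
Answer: 10922 - I*√6418 ≈ 10922.0 - 80.112*I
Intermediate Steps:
10922 - √(H(-130, -16) - 6387) = 10922 - √((-15 - 16) - 6387) = 10922 - √(-31 - 6387) = 10922 - √(-6418) = 10922 - I*√6418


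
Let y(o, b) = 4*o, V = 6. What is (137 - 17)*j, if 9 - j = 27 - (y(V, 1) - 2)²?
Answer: 55920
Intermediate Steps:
j = 466 (j = 9 - (27 - (4*6 - 2)²) = 9 - (27 - (24 - 2)²) = 9 - (27 - 1*22²) = 9 - (27 - 1*484) = 9 - (27 - 484) = 9 - 1*(-457) = 9 + 457 = 466)
(137 - 17)*j = (137 - 17)*466 = 120*466 = 55920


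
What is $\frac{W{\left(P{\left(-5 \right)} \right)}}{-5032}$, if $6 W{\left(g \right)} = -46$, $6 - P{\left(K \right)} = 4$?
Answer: $\frac{23}{15096} \approx 0.0015236$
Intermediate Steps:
$P{\left(K \right)} = 2$ ($P{\left(K \right)} = 6 - 4 = 2$)
$W{\left(g \right)} = - \frac{23}{3}$ ($W{\left(g \right)} = \frac{1}{6} \left(-46\right) = - \frac{23}{3}$)
$\frac{W{\left(P{\left(-5 \right)} \right)}}{-5032} = - \frac{23}{3 \left(-5032\right)} = \left(- \frac{23}{3}\right) \left(- \frac{1}{5032}\right) = \frac{23}{15096}$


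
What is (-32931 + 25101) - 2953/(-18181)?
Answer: -142354277/18181 ≈ -7829.8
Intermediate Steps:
(-32931 + 25101) - 2953/(-18181) = -7830 - 2953*(-1/18181) = -7830 + 2953/18181 = -142354277/18181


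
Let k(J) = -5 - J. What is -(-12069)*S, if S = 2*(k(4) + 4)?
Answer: -120690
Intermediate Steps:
S = -10 (S = 2*((-5 - 1*4) + 4) = 2*((-5 - 4) + 4) = 2*(-9 + 4) = 2*(-5) = -10)
-(-12069)*S = -(-12069)*(-10) = -149*810 = -120690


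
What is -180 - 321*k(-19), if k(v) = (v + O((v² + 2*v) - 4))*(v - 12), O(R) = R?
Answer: 2985120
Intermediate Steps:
k(v) = (-12 + v)*(-4 + v² + 3*v) (k(v) = (v + ((v² + 2*v) - 4))*(v - 12) = (v + (-4 + v² + 2*v))*(-12 + v) = (-4 + v² + 3*v)*(-12 + v) = (-12 + v)*(-4 + v² + 3*v))
-180 - 321*k(-19) = -180 - 321*(48 + (-19)³ - 40*(-19) - 9*(-19)²) = -180 - 321*(48 - 6859 + 760 - 9*361) = -180 - 321*(48 - 6859 + 760 - 3249) = -180 - 321*(-9300) = -180 + 2985300 = 2985120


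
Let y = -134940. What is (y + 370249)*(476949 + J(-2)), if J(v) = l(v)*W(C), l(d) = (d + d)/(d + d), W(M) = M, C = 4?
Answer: 112231333477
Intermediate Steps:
l(d) = 1 (l(d) = (2*d)/((2*d)) = (2*d)*(1/(2*d)) = 1)
J(v) = 4 (J(v) = 1*4 = 4)
(y + 370249)*(476949 + J(-2)) = (-134940 + 370249)*(476949 + 4) = 235309*476953 = 112231333477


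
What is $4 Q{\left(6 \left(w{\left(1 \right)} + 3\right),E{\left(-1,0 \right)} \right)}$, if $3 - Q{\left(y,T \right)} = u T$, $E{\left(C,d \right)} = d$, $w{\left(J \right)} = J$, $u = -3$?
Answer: $12$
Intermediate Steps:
$Q{\left(y,T \right)} = 3 + 3 T$ ($Q{\left(y,T \right)} = 3 - - 3 T = 3 + 3 T$)
$4 Q{\left(6 \left(w{\left(1 \right)} + 3\right),E{\left(-1,0 \right)} \right)} = 4 \left(3 + 3 \cdot 0\right) = 4 \left(3 + 0\right) = 4 \cdot 3 = 12$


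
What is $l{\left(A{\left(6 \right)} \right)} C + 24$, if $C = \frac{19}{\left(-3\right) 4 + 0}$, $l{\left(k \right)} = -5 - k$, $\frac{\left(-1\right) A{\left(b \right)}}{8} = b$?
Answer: $- \frac{529}{12} \approx -44.083$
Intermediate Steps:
$A{\left(b \right)} = - 8 b$
$C = - \frac{19}{12}$ ($C = \frac{19}{-12 + 0} = \frac{19}{-12} = 19 \left(- \frac{1}{12}\right) = - \frac{19}{12} \approx -1.5833$)
$l{\left(A{\left(6 \right)} \right)} C + 24 = \left(-5 - \left(-8\right) 6\right) \left(- \frac{19}{12}\right) + 24 = \left(-5 - -48\right) \left(- \frac{19}{12}\right) + 24 = \left(-5 + 48\right) \left(- \frac{19}{12}\right) + 24 = 43 \left(- \frac{19}{12}\right) + 24 = - \frac{817}{12} + 24 = - \frac{529}{12}$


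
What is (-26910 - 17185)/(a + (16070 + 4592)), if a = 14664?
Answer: -44095/35326 ≈ -1.2482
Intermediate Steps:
(-26910 - 17185)/(a + (16070 + 4592)) = (-26910 - 17185)/(14664 + (16070 + 4592)) = -44095/(14664 + 20662) = -44095/35326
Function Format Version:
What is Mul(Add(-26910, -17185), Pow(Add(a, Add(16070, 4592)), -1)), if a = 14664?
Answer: Rational(-44095, 35326) ≈ -1.2482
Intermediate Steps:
Mul(Add(-26910, -17185), Pow(Add(a, Add(16070, 4592)), -1)) = Mul(Add(-26910, -17185), Pow(Add(14664, Add(16070, 4592)), -1)) = Mul(-44095, Pow(Add(14664, 20662), -1)) = Mul(-44095, Pow(35326, -1)) = Mul(-44095, Rational(1, 35326)) = Rational(-44095, 35326)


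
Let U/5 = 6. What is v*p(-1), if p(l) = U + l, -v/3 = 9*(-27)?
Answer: 21141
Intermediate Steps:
U = 30 (U = 5*6 = 30)
v = 729 (v = -27*(-27) = -3*(-243) = 729)
p(l) = 30 + l
v*p(-1) = 729*(30 - 1) = 729*29 = 21141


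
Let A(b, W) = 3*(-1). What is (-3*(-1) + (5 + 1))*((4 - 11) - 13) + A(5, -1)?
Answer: -183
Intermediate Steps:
A(b, W) = -3
(-3*(-1) + (5 + 1))*((4 - 11) - 13) + A(5, -1) = (-3*(-1) + (5 + 1))*((4 - 11) - 13) - 3 = (3 + 6)*(-7 - 13) - 3 = 9*(-20) - 3 = -180 - 3 = -183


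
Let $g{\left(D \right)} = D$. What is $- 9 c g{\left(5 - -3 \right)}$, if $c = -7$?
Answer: $504$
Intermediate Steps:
$- 9 c g{\left(5 - -3 \right)} = \left(-9\right) \left(-7\right) \left(5 - -3\right) = 63 \left(5 + 3\right) = 63 \cdot 8 = 504$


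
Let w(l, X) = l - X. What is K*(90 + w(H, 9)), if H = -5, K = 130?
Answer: 9880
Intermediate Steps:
K*(90 + w(H, 9)) = 130*(90 + (-5 - 1*9)) = 130*(90 + (-5 - 9)) = 130*(90 - 14) = 130*76 = 9880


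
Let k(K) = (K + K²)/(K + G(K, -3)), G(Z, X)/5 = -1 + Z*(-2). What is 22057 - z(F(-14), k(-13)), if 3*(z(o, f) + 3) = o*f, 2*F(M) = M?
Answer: 88253/4 ≈ 22063.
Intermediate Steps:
G(Z, X) = -5 - 10*Z (G(Z, X) = 5*(-1 + Z*(-2)) = 5*(-1 - 2*Z) = -5 - 10*Z)
F(M) = M/2
k(K) = (K + K²)/(-5 - 9*K) (k(K) = (K + K²)/(K + (-5 - 10*K)) = (K + K²)/(-5 - 9*K))
z(o, f) = -3 + f*o/3 (z(o, f) = -3 + (o*f)/3 = -3 + (f*o)/3 = -3 + f*o/3)
22057 - z(F(-14), k(-13)) = 22057 - (-3 + (-1*(-13)*(1 - 13)/(5 + 9*(-13)))*((½)*(-14))/3) = 22057 - (-3 + (⅓)*(-1*(-13)*(-12)/(5 - 117))*(-7)) = 22057 - (-3 + (⅓)*(-1*(-13)*(-12)/(-112))*(-7)) = 22057 - (-3 + (⅓)*(-1*(-13)*(-1/112)*(-12))*(-7)) = 22057 - (-3 + (⅓)*(39/28)*(-7)) = 22057 - (-3 - 13/4) = 22057 - 1*(-25/4) = 22057 + 25/4 = 88253/4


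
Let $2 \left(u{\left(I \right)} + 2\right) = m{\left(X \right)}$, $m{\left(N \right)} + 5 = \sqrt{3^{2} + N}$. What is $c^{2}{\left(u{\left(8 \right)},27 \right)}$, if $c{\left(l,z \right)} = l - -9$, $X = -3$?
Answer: $\frac{\left(9 + \sqrt{6}\right)^{2}}{4} \approx 32.773$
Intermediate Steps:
$m{\left(N \right)} = -5 + \sqrt{9 + N}$ ($m{\left(N \right)} = -5 + \sqrt{3^{2} + N} = -5 + \sqrt{9 + N}$)
$u{\left(I \right)} = - \frac{9}{2} + \frac{\sqrt{6}}{2}$ ($u{\left(I \right)} = -2 + \frac{-5 + \sqrt{9 - 3}}{2} = -2 + \frac{-5 + \sqrt{6}}{2} = -2 - \left(\frac{5}{2} - \frac{\sqrt{6}}{2}\right) = - \frac{9}{2} + \frac{\sqrt{6}}{2}$)
$c{\left(l,z \right)} = 9 + l$ ($c{\left(l,z \right)} = l + 9 = 9 + l$)
$c^{2}{\left(u{\left(8 \right)},27 \right)} = \left(9 - \left(\frac{9}{2} - \frac{\sqrt{6}}{2}\right)\right)^{2} = \left(\frac{9}{2} + \frac{\sqrt{6}}{2}\right)^{2}$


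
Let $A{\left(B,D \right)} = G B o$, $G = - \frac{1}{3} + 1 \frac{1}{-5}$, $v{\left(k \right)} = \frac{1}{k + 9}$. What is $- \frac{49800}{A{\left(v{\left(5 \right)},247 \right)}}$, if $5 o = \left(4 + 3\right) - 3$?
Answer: $\frac{3268125}{2} \approx 1.6341 \cdot 10^{6}$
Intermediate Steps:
$v{\left(k \right)} = \frac{1}{9 + k}$
$o = \frac{4}{5}$ ($o = \frac{\left(4 + 3\right) - 3}{5} = \frac{7 - 3}{5} = \frac{1}{5} \cdot 4 = \frac{4}{5} \approx 0.8$)
$G = - \frac{8}{15}$ ($G = \left(-1\right) \frac{1}{3} + 1 \left(- \frac{1}{5}\right) = - \frac{1}{3} - \frac{1}{5} = - \frac{8}{15} \approx -0.53333$)
$A{\left(B,D \right)} = - \frac{32 B}{75}$ ($A{\left(B,D \right)} = - \frac{8 B}{15} \cdot \frac{4}{5} = - \frac{32 B}{75}$)
$- \frac{49800}{A{\left(v{\left(5 \right)},247 \right)}} = - \frac{49800}{\left(- \frac{32}{75}\right) \frac{1}{9 + 5}} = - \frac{49800}{\left(- \frac{32}{75}\right) \frac{1}{14}} = - \frac{49800}{- \frac{16}{525}} = \left(-49800\right) \left(- \frac{525}{16}\right) = \frac{3268125}{2}$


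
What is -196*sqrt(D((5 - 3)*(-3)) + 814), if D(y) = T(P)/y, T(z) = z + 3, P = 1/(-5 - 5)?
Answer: -98*sqrt(732165)/15 ≈ -5590.4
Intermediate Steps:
P = -1/10 (P = 1/(-10) = -1/10 ≈ -0.10000)
T(z) = 3 + z
D(y) = 29/(10*y) (D(y) = (3 - 1/10)/y = 29/(10*y))
-196*sqrt(D((5 - 3)*(-3)) + 814) = -196*sqrt(29/(10*(((5 - 3)*(-3)))) + 814) = -196*sqrt(29/(10*((2*(-3)))) + 814) = -196*sqrt((29/10)/(-6) + 814) = -196*sqrt((29/10)*(-1/6) + 814) = -196*sqrt(-29/60 + 814) = -98*sqrt(732165)/15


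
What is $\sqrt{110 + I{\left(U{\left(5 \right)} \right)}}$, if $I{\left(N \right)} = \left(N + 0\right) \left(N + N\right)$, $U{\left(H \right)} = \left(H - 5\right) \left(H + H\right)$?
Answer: $\sqrt{110} \approx 10.488$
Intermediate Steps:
$U{\left(H \right)} = 2 H \left(-5 + H\right)$ ($U{\left(H \right)} = \left(-5 + H\right) 2 H = 2 H \left(-5 + H\right)$)
$I{\left(N \right)} = 2 N^{2}$ ($I{\left(N \right)} = N 2 N = 2 N^{2}$)
$\sqrt{110 + I{\left(U{\left(5 \right)} \right)}} = \sqrt{110 + 2 \left(2 \cdot 5 \left(-5 + 5\right)\right)^{2}} = \sqrt{110 + 2 \left(2 \cdot 5 \cdot 0\right)^{2}} = \sqrt{110 + 2 \cdot 0^{2}} = \sqrt{110 + 2 \cdot 0} = \sqrt{110 + 0} = \sqrt{110}$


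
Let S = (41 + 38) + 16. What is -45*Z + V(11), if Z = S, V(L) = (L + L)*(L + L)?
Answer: -3791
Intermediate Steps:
V(L) = 4*L² (V(L) = (2*L)*(2*L) = 4*L²)
S = 95 (S = 79 + 16 = 95)
Z = 95
-45*Z + V(11) = -45*95 + 4*11² = -4275 + 4*121 = -4275 + 484 = -3791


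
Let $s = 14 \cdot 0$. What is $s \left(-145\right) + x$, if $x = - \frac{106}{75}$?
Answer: $- \frac{106}{75} \approx -1.4133$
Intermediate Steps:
$s = 0$
$x = - \frac{106}{75}$ ($x = \left(-106\right) \frac{1}{75} = - \frac{106}{75} \approx -1.4133$)
$s \left(-145\right) + x = 0 \left(-145\right) - \frac{106}{75} = 0 - \frac{106}{75} = - \frac{106}{75}$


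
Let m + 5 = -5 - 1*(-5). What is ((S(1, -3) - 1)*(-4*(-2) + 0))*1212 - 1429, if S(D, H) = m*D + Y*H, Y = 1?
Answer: -88693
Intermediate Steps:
m = -5 (m = -5 + (-5 - 1*(-5)) = -5 + (-5 + 5) = -5 + 0 = -5)
S(D, H) = H - 5*D (S(D, H) = -5*D + 1*H = -5*D + H = H - 5*D)
((S(1, -3) - 1)*(-4*(-2) + 0))*1212 - 1429 = (((-3 - 5*1) - 1)*(-4*(-2) + 0))*1212 - 1429 = (((-3 - 5) - 1)*(8 + 0))*1212 - 1429 = ((-8 - 1)*8)*1212 - 1429 = -9*8*1212 - 1429 = -72*1212 - 1429 = -87264 - 1429 = -88693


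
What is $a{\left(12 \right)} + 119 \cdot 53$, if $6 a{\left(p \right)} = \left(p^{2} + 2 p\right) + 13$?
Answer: $\frac{38023}{6} \approx 6337.2$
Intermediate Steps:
$a{\left(p \right)} = \frac{13}{6} + \frac{p}{3} + \frac{p^{2}}{6}$ ($a{\left(p \right)} = \frac{\left(p^{2} + 2 p\right) + 13}{6} = \frac{13 + p^{2} + 2 p}{6} = \frac{13}{6} + \frac{p}{3} + \frac{p^{2}}{6}$)
$a{\left(12 \right)} + 119 \cdot 53 = \left(\frac{13}{6} + \frac{1}{3} \cdot 12 + \frac{12^{2}}{6}\right) + 119 \cdot 53 = \left(\frac{13}{6} + 4 + \frac{1}{6} \cdot 144\right) + 6307 = \left(\frac{13}{6} + 4 + 24\right) + 6307 = \frac{181}{6} + 6307 = \frac{38023}{6}$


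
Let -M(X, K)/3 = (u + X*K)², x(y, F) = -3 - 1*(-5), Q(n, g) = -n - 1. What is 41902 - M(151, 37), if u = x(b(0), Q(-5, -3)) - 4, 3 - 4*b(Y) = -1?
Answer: 93618577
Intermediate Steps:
Q(n, g) = -1 - n
b(Y) = 1 (b(Y) = ¾ - ¼*(-1) = ¾ + ¼ = 1)
x(y, F) = 2 (x(y, F) = -3 + 5 = 2)
u = -2 (u = 2 - 4 = -2)
M(X, K) = -3*(-2 + K*X)² (M(X, K) = -3*(-2 + X*K)² = -3*(-2 + K*X)²)
41902 - M(151, 37) = 41902 - (-3)*(-2 + 37*151)² = 41902 - (-3)*(-2 + 5587)² = 41902 - (-3)*5585² = 41902 - (-3)*31192225 = 41902 - 1*(-93576675) = 41902 + 93576675 = 93618577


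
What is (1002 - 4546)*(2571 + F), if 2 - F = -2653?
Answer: -18520944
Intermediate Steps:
F = 2655 (F = 2 - 1*(-2653) = 2 + 2653 = 2655)
(1002 - 4546)*(2571 + F) = (1002 - 4546)*(2571 + 2655) = -3544*5226 = -18520944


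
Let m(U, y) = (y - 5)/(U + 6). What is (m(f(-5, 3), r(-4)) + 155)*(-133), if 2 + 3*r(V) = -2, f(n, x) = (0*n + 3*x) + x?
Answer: -1110683/54 ≈ -20568.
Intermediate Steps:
f(n, x) = 4*x (f(n, x) = (0 + 3*x) + x = 3*x + x = 4*x)
r(V) = -4/3 (r(V) = -⅔ + (⅓)*(-2) = -⅔ - ⅔ = -4/3)
m(U, y) = (-5 + y)/(6 + U)
(m(f(-5, 3), r(-4)) + 155)*(-133) = ((-5 - 4/3)/(6 + 4*3) + 155)*(-133) = (-19/3/(6 + 12) + 155)*(-133) = (-19/3/18 + 155)*(-133) = ((1/18)*(-19/3) + 155)*(-133) = (-19/54 + 155)*(-133) = (8351/54)*(-133) = -1110683/54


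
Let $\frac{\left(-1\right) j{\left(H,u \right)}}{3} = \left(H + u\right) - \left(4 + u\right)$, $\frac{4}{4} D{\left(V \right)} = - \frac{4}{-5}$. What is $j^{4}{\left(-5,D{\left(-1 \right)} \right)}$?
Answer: $531441$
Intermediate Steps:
$D{\left(V \right)} = \frac{4}{5}$ ($D{\left(V \right)} = - \frac{4}{-5} = \left(-4\right) \left(- \frac{1}{5}\right) = \frac{4}{5}$)
$j{\left(H,u \right)} = 12 - 3 H$ ($j{\left(H,u \right)} = - 3 \left(\left(H + u\right) - \left(4 + u\right)\right) = - 3 \left(-4 + H\right) = 12 - 3 H$)
$j^{4}{\left(-5,D{\left(-1 \right)} \right)} = \left(12 - -15\right)^{4} = \left(12 + 15\right)^{4} = 27^{4} = 531441$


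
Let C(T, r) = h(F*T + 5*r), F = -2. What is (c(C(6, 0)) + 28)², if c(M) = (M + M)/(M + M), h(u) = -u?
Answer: 841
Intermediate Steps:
C(T, r) = -5*r + 2*T (C(T, r) = -(-2*T + 5*r) = -5*r + 2*T)
c(M) = 1 (c(M) = (2*M)/((2*M)) = (2*M)*(1/(2*M)) = 1)
(c(C(6, 0)) + 28)² = (1 + 28)² = 29² = 841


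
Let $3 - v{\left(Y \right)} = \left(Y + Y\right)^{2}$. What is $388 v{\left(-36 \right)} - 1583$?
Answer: $-2011811$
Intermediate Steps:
$v{\left(Y \right)} = 3 - 4 Y^{2}$ ($v{\left(Y \right)} = 3 - \left(Y + Y\right)^{2} = 3 - \left(2 Y\right)^{2} = 3 - 4 Y^{2}$)
$388 v{\left(-36 \right)} - 1583 = 388 \left(3 - 4 \left(-36\right)^{2}\right) - 1583 = 388 \left(3 - 5184\right) - 1583 = 388 \left(-5181\right) - 1583 = -2010228 - 1583 = -2011811$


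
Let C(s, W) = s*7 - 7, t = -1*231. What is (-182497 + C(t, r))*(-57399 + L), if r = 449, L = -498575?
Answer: 102366488854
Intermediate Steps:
t = -231
C(s, W) = -7 + 7*s (C(s, W) = 7*s - 7 = -7 + 7*s)
(-182497 + C(t, r))*(-57399 + L) = (-182497 + (-7 + 7*(-231)))*(-57399 - 498575) = (-182497 + (-7 - 1617))*(-555974) = (-182497 - 1624)*(-555974) = -184121*(-555974) = 102366488854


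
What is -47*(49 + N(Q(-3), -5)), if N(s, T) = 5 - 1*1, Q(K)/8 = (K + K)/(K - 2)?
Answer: -2491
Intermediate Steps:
Q(K) = 16*K/(-2 + K) (Q(K) = 8*((K + K)/(K - 2)) = 8*((2*K)/(-2 + K)) = 8*(2*K/(-2 + K)) = 16*K/(-2 + K))
N(s, T) = 4 (N(s, T) = 5 - 1 = 4)
-47*(49 + N(Q(-3), -5)) = -47*(49 + 4) = -47*53 = -2491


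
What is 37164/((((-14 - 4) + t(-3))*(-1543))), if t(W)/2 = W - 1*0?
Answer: 3097/3086 ≈ 1.0036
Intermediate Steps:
t(W) = 2*W (t(W) = 2*(W - 1*0) = 2*(W + 0) = 2*W)
37164/((((-14 - 4) + t(-3))*(-1543))) = 37164/((((-14 - 4) + 2*(-3))*(-1543))) = 37164/(((-18 - 6)*(-1543))) = 37164/((-24*(-1543))) = 37164/37032 = 37164*(1/37032) = 3097/3086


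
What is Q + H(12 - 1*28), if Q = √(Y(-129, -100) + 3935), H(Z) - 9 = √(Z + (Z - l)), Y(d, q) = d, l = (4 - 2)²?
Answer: 9 + √3806 + 6*I ≈ 70.693 + 6.0*I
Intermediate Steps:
l = 4 (l = 2² = 4)
H(Z) = 9 + √(-4 + 2*Z) (H(Z) = 9 + √(Z + (Z - 1*4)) = 9 + √(Z + (Z - 4)) = 9 + √(Z + (-4 + Z)) = 9 + √(-4 + 2*Z))
Q = √3806 (Q = √(-129 + 3935) = √3806 ≈ 61.693)
Q + H(12 - 1*28) = √3806 + (9 + √(-4 + 2*(12 - 1*28))) = √3806 + (9 + √(-4 + 2*(12 - 28))) = √3806 + (9 + √(-4 + 2*(-16))) = √3806 + (9 + √(-4 - 32)) = √3806 + (9 + √(-36)) = √3806 + (9 + 6*I) = 9 + √3806 + 6*I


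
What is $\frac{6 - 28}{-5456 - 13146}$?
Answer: $\frac{11}{9301} \approx 0.0011827$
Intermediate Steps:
$\frac{6 - 28}{-5456 - 13146} = \frac{6 - 28}{-18602} = \left(-22\right) \left(- \frac{1}{18602}\right) = \frac{11}{9301}$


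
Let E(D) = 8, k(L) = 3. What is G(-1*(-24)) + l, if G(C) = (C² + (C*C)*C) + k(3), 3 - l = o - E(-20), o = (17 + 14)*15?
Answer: 13949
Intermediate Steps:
o = 465 (o = 31*15 = 465)
l = -454 (l = 3 - (465 - 1*8) = 3 - (465 - 8) = 3 - 1*457 = 3 - 457 = -454)
G(C) = 3 + C² + C³ (G(C) = (C² + (C*C)*C) + 3 = (C² + C²*C) + 3 = (C² + C³) + 3 = 3 + C² + C³)
G(-1*(-24)) + l = (3 + (-1*(-24))² + (-1*(-24))³) - 454 = (3 + 24² + 24³) - 454 = (3 + 576 + 13824) - 454 = 14403 - 454 = 13949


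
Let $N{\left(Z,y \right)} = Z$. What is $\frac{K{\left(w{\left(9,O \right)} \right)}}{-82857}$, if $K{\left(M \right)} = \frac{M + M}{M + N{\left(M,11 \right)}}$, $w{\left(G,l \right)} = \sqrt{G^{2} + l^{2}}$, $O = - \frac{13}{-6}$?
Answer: $- \frac{1}{82857} \approx -1.2069 \cdot 10^{-5}$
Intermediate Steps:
$O = \frac{13}{6}$ ($O = \left(-13\right) \left(- \frac{1}{6}\right) = \frac{13}{6} \approx 2.1667$)
$K{\left(M \right)} = 1$ ($K{\left(M \right)} = \frac{M + M}{M + M} = \frac{2 M}{2 M} = 2 M \frac{1}{2 M} = 1$)
$\frac{K{\left(w{\left(9,O \right)} \right)}}{-82857} = 1 \frac{1}{-82857} = 1 \left(- \frac{1}{82857}\right) = - \frac{1}{82857}$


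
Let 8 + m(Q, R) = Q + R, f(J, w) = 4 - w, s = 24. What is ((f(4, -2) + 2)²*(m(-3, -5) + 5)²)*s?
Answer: 185856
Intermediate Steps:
m(Q, R) = -8 + Q + R (m(Q, R) = -8 + (Q + R) = -8 + Q + R)
((f(4, -2) + 2)²*(m(-3, -5) + 5)²)*s = (((4 - 1*(-2)) + 2)²*((-8 - 3 - 5) + 5)²)*24 = (((4 + 2) + 2)²*(-16 + 5)²)*24 = ((6 + 2)²*(-11)²)*24 = (8²*121)*24 = (64*121)*24 = 7744*24 = 185856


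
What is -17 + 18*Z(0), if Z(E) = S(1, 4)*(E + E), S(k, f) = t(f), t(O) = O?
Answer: -17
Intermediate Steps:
S(k, f) = f
Z(E) = 8*E (Z(E) = 4*(E + E) = 4*(2*E) = 8*E)
-17 + 18*Z(0) = -17 + 18*(8*0) = -17 + 18*0 = -17 + 0 = -17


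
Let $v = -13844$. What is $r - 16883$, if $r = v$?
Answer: $-30727$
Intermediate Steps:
$r = -13844$
$r - 16883 = -13844 - 16883 = -30727$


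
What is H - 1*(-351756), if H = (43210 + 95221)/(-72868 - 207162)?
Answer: 98502094249/280030 ≈ 3.5176e+5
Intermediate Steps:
H = -138431/280030 (H = 138431/(-280030) = 138431*(-1/280030) = -138431/280030 ≈ -0.49434)
H - 1*(-351756) = -138431/280030 - 1*(-351756) = -138431/280030 + 351756 = 98502094249/280030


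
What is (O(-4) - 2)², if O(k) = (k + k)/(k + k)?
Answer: 1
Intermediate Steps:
O(k) = 1 (O(k) = (2*k)/((2*k)) = (2*k)*(1/(2*k)) = 1)
(O(-4) - 2)² = (1 - 2)² = (-1)² = 1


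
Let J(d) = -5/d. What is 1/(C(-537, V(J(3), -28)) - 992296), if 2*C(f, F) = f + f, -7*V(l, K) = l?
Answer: -1/992833 ≈ -1.0072e-6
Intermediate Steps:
V(l, K) = -l/7
C(f, F) = f (C(f, F) = (f + f)/2 = (2*f)/2 = f)
1/(C(-537, V(J(3), -28)) - 992296) = 1/(-537 - 992296) = 1/(-992833) = -1/992833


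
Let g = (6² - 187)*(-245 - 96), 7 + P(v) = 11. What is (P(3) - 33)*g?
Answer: -1493239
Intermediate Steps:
P(v) = 4 (P(v) = -7 + 11 = 4)
g = 51491 (g = (36 - 187)*(-341) = -151*(-341) = 51491)
(P(3) - 33)*g = (4 - 33)*51491 = -29*51491 = -1493239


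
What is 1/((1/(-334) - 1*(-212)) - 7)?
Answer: 334/68469 ≈ 0.0048781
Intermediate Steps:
1/((1/(-334) - 1*(-212)) - 7) = 1/((-1/334 + 212) - 7) = 1/(70807/334 - 7) = 1/(68469/334) = 334/68469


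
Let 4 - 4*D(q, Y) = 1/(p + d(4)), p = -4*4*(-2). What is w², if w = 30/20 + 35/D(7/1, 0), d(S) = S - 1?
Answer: 104387089/77284 ≈ 1350.7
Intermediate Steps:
d(S) = -1 + S
p = 32 (p = -16*(-2) = 32)
D(q, Y) = 139/140 (D(q, Y) = 1 - 1/(4*(32 + (-1 + 4))) = 1 - 1/(4*(32 + 3)) = 1 - ¼/35 = 1 - ¼*1/35 = 1 - 1/140 = 139/140)
w = 10217/278 (w = 30/20 + 35/(139/140) = 30*(1/20) + 35*(140/139) = 3/2 + 4900/139 = 10217/278 ≈ 36.752)
w² = (10217/278)² = 104387089/77284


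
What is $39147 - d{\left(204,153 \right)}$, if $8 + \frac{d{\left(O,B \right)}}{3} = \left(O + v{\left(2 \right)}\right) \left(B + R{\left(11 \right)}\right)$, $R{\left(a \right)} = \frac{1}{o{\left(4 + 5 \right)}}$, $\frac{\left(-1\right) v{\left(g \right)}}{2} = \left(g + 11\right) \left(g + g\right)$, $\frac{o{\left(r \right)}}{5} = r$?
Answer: $- \frac{20207}{3} \approx -6735.7$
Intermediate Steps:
$o{\left(r \right)} = 5 r$
$v{\left(g \right)} = - 4 g \left(11 + g\right)$ ($v{\left(g \right)} = - 2 \left(g + 11\right) \left(g + g\right) = - 2 \left(11 + g\right) 2 g = - 2 \cdot 2 g \left(11 + g\right) = - 4 g \left(11 + g\right)$)
$R{\left(a \right)} = \frac{1}{45}$ ($R{\left(a \right)} = \frac{1}{5 \left(4 + 5\right)} = \frac{1}{5 \cdot 9} = \frac{1}{45}$)
$d{\left(O,B \right)} = -24 + 3 \left(-104 + O\right) \left(\frac{1}{45} + B\right)$ ($d{\left(O,B \right)} = -24 + 3 \left(O - 8 \left(11 + 2\right)\right) \left(B + \frac{1}{45}\right) = -24 + 3 \left(O - 8 \cdot 13\right) \left(\frac{1}{45} + B\right) = -24 + 3 \left(O - 104\right) \left(\frac{1}{45} + B\right) = -24 + 3 \left(-104 + O\right) \left(\frac{1}{45} + B\right)$)
$39147 - d{\left(204,153 \right)} = 39147 - \left(- \frac{464}{15} - 47736 + \frac{1}{15} \cdot 204 + 3 \cdot 153 \cdot 204\right) = 39147 - \left(- \frac{464}{15} - 47736 + \frac{68}{5} + 93636\right) = 39147 - \frac{137648}{3} = - \frac{20207}{3}$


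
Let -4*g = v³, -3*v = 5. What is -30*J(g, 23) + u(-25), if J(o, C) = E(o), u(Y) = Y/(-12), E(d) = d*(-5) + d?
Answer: 5075/36 ≈ 140.97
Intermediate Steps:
v = -5/3 (v = -⅓*5 = -5/3 ≈ -1.6667)
g = 125/108 (g = -(-5/3)³/4 = -¼*(-125/27) = 125/108 ≈ 1.1574)
E(d) = -4*d (E(d) = -5*d + d = -4*d)
u(Y) = -Y/12 (u(Y) = Y*(-1/12) = -Y/12)
J(o, C) = -4*o
-30*J(g, 23) + u(-25) = -(-120)*125/108 - 1/12*(-25) = -30*(-125/27) + 25/12 = 1250/9 + 25/12 = 5075/36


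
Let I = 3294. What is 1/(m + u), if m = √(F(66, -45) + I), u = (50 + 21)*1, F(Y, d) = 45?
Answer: 71/1702 - 3*√371/1702 ≈ 0.0077649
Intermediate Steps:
u = 71 (u = 71*1 = 71)
m = 3*√371 (m = √(45 + 3294) = √3339 = 3*√371 ≈ 57.784)
1/(m + u) = 1/(3*√371 + 71) = 1/(71 + 3*√371)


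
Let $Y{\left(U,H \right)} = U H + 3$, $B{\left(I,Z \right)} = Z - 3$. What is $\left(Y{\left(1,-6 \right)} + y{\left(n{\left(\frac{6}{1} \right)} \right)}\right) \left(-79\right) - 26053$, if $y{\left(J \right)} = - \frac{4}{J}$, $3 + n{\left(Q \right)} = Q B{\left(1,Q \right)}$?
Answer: $- \frac{386924}{15} \approx -25795.0$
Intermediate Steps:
$B{\left(I,Z \right)} = -3 + Z$
$n{\left(Q \right)} = -3 + Q \left(-3 + Q\right)$
$Y{\left(U,H \right)} = 3 + H U$ ($Y{\left(U,H \right)} = H U + 3 = 3 + H U$)
$\left(Y{\left(1,-6 \right)} + y{\left(n{\left(\frac{6}{1} \right)} \right)}\right) \left(-79\right) - 26053 = \left(\left(3 - 6\right) - \frac{4}{-3 + \frac{6}{1} \left(-3 + \frac{6}{1}\right)}\right) \left(-79\right) - 26053 = \left(\left(3 - 6\right) - \frac{4}{-3 + 6 \cdot 1 \left(-3 + 6 \cdot 1\right)}\right) \left(-79\right) - 26053 = \left(-3 - \frac{4}{-3 + 6 \left(-3 + 6\right)}\right) \left(-79\right) - 26053 = \left(-3 - \frac{4}{-3 + 6 \cdot 3}\right) \left(-79\right) - 26053 = \left(-3 - \frac{4}{-3 + 18}\right) \left(-79\right) - 26053 = \left(-3 - \frac{4}{15}\right) \left(-79\right) - 26053 = \left(- \frac{49}{15}\right) \left(-79\right) - 26053 = \frac{3871}{15} - 26053 = - \frac{386924}{15}$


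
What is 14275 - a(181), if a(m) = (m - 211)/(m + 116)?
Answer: 1413235/99 ≈ 14275.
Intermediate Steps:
a(m) = (-211 + m)/(116 + m)
14275 - a(181) = 14275 - (-211 + 181)/(116 + 181) = 14275 - (-30)/297 = 14275 - 1*(-10/99) = 14275 + 10/99 = 1413235/99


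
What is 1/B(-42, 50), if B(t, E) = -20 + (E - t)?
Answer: 1/72 ≈ 0.013889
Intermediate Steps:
B(t, E) = -20 + E - t
1/B(-42, 50) = 1/(-20 + 50 - 1*(-42)) = 1/(-20 + 50 + 42) = 1/72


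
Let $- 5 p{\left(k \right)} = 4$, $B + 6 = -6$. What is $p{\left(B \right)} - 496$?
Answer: $- \frac{2484}{5} \approx -496.8$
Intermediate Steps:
$B = -12$ ($B = -6 - 6 = -12$)
$p{\left(k \right)} = - \frac{4}{5}$ ($p{\left(k \right)} = \left(- \frac{1}{5}\right) 4 = - \frac{4}{5}$)
$p{\left(B \right)} - 496 = - \frac{4}{5} - 496 = - \frac{2484}{5}$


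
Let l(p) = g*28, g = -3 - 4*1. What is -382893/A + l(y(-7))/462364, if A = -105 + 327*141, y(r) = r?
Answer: -301096863/36172906 ≈ -8.3238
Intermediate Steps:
g = -7 (g = -3 - 4 = -7)
l(p) = -196 (l(p) = -7*28 = -196)
A = 46002 (A = -105 + 46107 = 46002)
-382893/A + l(y(-7))/462364 = -382893/46002 - 196/462364 = -382893*1/46002 - 196*1/462364 = -127631/15334 - 1/2359 = -301096863/36172906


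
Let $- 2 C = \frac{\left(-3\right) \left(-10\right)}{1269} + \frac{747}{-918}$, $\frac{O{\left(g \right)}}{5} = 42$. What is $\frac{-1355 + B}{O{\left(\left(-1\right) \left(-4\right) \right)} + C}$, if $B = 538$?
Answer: $- \frac{23500188}{6051803} \approx -3.8832$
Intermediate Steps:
$O{\left(g \right)} = 210$ ($O{\left(g \right)} = 5 \cdot 42 = 210$)
$C = \frac{11363}{28764}$ ($C = - \frac{\frac{\left(-3\right) \left(-10\right)}{1269} + \frac{747}{-918}}{2} = - \frac{30 \cdot \frac{1}{1269} + 747 \left(- \frac{1}{918}\right)}{2} = - \frac{\frac{10}{423} - \frac{83}{102}}{2} = \left(- \frac{1}{2}\right) \left(- \frac{11363}{14382}\right) = \frac{11363}{28764} \approx 0.39504$)
$\frac{-1355 + B}{O{\left(\left(-1\right) \left(-4\right) \right)} + C} = \frac{-1355 + 538}{210 + \frac{11363}{28764}} = - \frac{817}{\frac{6051803}{28764}} = \left(-817\right) \frac{28764}{6051803} = - \frac{23500188}{6051803}$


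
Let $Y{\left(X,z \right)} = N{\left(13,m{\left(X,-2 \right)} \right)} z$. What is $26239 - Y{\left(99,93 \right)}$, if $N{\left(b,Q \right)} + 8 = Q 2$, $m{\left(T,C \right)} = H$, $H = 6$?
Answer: $25867$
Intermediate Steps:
$m{\left(T,C \right)} = 6$
$N{\left(b,Q \right)} = -8 + 2 Q$ ($N{\left(b,Q \right)} = -8 + Q 2 = -8 + 2 Q$)
$Y{\left(X,z \right)} = 4 z$ ($Y{\left(X,z \right)} = \left(-8 + 2 \cdot 6\right) z = \left(-8 + 12\right) z = 4 z$)
$26239 - Y{\left(99,93 \right)} = 26239 - 4 \cdot 93 = 26239 - 372 = 25867$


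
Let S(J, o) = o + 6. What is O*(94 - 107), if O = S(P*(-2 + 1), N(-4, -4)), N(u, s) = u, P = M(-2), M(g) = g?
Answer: -26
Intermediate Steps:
P = -2
S(J, o) = 6 + o
O = 2 (O = 6 - 4 = 2)
O*(94 - 107) = 2*(94 - 107) = 2*(-13) = -26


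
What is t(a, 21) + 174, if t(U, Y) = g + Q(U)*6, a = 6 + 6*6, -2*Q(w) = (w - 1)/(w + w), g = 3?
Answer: 4915/28 ≈ 175.54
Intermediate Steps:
Q(w) = -(-1 + w)/(4*w) (Q(w) = -(w - 1)/(2*(w + w)) = -(-1 + w)/(2*(2*w)) = -(-1 + w)*1/(2*w)/2 = -(-1 + w)/(4*w))
a = 42 (a = 6 + 36 = 42)
t(U, Y) = 3 + 3*(1 - U)/(2*U) (t(U, Y) = 3 + ((1 - U)/(4*U))*6 = 3 + 3*(1 - U)/(2*U))
t(a, 21) + 174 = (3/2)*(1 + 42)/42 + 174 = (3/2)*(1/42)*43 + 174 = 43/28 + 174 = 4915/28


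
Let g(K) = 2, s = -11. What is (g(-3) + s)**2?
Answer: 81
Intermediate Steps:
(g(-3) + s)**2 = (2 - 11)**2 = (-9)**2 = 81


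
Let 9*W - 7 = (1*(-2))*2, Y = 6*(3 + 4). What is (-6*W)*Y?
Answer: -84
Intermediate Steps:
Y = 42 (Y = 6*7 = 42)
W = ⅓ (W = 7/9 + ((1*(-2))*2)/9 = 7/9 + (-2*2)/9 = 7/9 + (⅑)*(-4) = 7/9 - 4/9 = ⅓ ≈ 0.33333)
(-6*W)*Y = -6*⅓*42 = -2*42 = -84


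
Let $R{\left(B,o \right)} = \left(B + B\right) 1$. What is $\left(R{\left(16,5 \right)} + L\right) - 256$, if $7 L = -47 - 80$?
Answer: $- \frac{1695}{7} \approx -242.14$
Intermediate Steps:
$L = - \frac{127}{7}$ ($L = \frac{-47 - 80}{7} = \frac{1}{7} \left(-127\right) = - \frac{127}{7} \approx -18.143$)
$R{\left(B,o \right)} = 2 B$ ($R{\left(B,o \right)} = 2 B 1 = 2 B$)
$\left(R{\left(16,5 \right)} + L\right) - 256 = \left(2 \cdot 16 - \frac{127}{7}\right) - 256 = \left(32 - \frac{127}{7}\right) - 256 = \frac{97}{7} - 256 = - \frac{1695}{7}$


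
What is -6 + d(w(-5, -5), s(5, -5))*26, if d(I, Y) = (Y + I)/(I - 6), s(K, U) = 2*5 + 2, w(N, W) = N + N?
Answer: -37/4 ≈ -9.2500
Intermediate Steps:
w(N, W) = 2*N
s(K, U) = 12 (s(K, U) = 10 + 2 = 12)
d(I, Y) = (I + Y)/(-6 + I)
-6 + d(w(-5, -5), s(5, -5))*26 = -6 + ((2*(-5) + 12)/(-6 + 2*(-5)))*26 = -6 + ((-10 + 12)/(-6 - 10))*26 = -6 + (2/(-16))*26 = -6 - 1/16*2*26 = -6 - 1/8*26 = -6 - 13/4 = -37/4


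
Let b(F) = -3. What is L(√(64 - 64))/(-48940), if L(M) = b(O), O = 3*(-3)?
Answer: 3/48940 ≈ 6.1300e-5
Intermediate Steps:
O = -9
L(M) = -3
L(√(64 - 64))/(-48940) = -3/(-48940) = -3*(-1/48940) = 3/48940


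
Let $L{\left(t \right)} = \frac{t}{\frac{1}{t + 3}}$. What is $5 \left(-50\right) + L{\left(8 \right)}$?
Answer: $-162$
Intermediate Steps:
$L{\left(t \right)} = t \left(3 + t\right)$ ($L{\left(t \right)} = \frac{t}{\frac{1}{3 + t}} = t \left(3 + t\right)$)
$5 \left(-50\right) + L{\left(8 \right)} = 5 \left(-50\right) + 8 \left(3 + 8\right) = -250 + 8 \cdot 11 = -250 + 88 = -162$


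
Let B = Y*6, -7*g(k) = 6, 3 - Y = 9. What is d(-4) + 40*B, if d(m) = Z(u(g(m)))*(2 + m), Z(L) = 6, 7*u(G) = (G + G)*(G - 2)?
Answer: -1452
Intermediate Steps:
Y = -6 (Y = 3 - 1*9 = 3 - 9 = -6)
g(k) = -6/7 (g(k) = -⅐*6 = -6/7)
B = -36 (B = -6*6 = -36)
u(G) = 2*G*(-2 + G)/7 (u(G) = ((G + G)*(G - 2))/7 = ((2*G)*(-2 + G))/7 = (2*G*(-2 + G))/7 = 2*G*(-2 + G)/7)
d(m) = 12 + 6*m (d(m) = 6*(2 + m) = 12 + 6*m)
d(-4) + 40*B = (12 + 6*(-4)) + 40*(-36) = (12 - 24) - 1440 = -12 - 1440 = -1452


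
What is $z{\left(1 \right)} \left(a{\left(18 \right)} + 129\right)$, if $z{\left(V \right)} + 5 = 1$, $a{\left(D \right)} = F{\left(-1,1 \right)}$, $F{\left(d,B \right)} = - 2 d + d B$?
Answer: $-520$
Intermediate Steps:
$F{\left(d,B \right)} = - 2 d + B d$
$a{\left(D \right)} = 1$ ($a{\left(D \right)} = - (-2 + 1) = \left(-1\right) \left(-1\right) = 1$)
$z{\left(V \right)} = -4$ ($z{\left(V \right)} = -5 + 1 = -4$)
$z{\left(1 \right)} \left(a{\left(18 \right)} + 129\right) = - 4 \left(1 + 129\right) = \left(-4\right) 130 = -520$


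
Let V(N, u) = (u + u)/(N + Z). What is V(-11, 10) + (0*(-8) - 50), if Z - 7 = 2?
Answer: -60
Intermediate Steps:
Z = 9 (Z = 7 + 2 = 9)
V(N, u) = 2*u/(9 + N) (V(N, u) = (u + u)/(N + 9) = (2*u)/(9 + N) = 2*u/(9 + N))
V(-11, 10) + (0*(-8) - 50) = 2*10/(9 - 11) + (0*(-8) - 50) = 2*10/(-2) + (0 - 50) = 2*10*(-½) - 50 = -10 - 50 = -60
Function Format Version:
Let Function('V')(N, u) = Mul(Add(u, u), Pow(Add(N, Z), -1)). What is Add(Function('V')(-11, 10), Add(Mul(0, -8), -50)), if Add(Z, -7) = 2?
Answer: -60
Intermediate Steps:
Z = 9 (Z = Add(7, 2) = 9)
Function('V')(N, u) = Mul(2, u, Pow(Add(9, N), -1)) (Function('V')(N, u) = Mul(Add(u, u), Pow(Add(N, 9), -1)) = Mul(Mul(2, u), Pow(Add(9, N), -1)) = Mul(2, u, Pow(Add(9, N), -1)))
Add(Function('V')(-11, 10), Add(Mul(0, -8), -50)) = Add(Mul(2, 10, Pow(Add(9, -11), -1)), Add(Mul(0, -8), -50)) = Add(Mul(2, 10, Pow(-2, -1)), Add(0, -50)) = Add(Mul(2, 10, Rational(-1, 2)), -50) = Add(-10, -50) = -60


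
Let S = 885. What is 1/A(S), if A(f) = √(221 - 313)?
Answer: -I*√23/46 ≈ -0.10426*I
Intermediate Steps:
A(f) = 2*I*√23 (A(f) = √(-92) = 2*I*√23)
1/A(S) = 1/(2*I*√23) = -I*√23/46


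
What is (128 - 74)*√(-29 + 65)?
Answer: 324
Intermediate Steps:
(128 - 74)*√(-29 + 65) = 54*√36 = 54*6 = 324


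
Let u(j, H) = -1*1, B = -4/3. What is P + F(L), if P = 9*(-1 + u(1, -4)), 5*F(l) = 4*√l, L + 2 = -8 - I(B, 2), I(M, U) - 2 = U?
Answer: -18 + 4*I*√14/5 ≈ -18.0 + 2.9933*I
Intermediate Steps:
B = -4/3 (B = -4*⅓ = -4/3 ≈ -1.3333)
I(M, U) = 2 + U
L = -14 (L = -2 + (-8 - (2 + 2)) = -2 + (-8 - 1*4) = -2 + (-8 - 4) = -2 - 12 = -14)
F(l) = 4*√l/5 (F(l) = (4*√l)/5 = 4*√l/5)
u(j, H) = -1
P = -18 (P = 9*(-1 - 1) = 9*(-2) = -18)
P + F(L) = -18 + 4*√(-14)/5 = -18 + 4*(I*√14)/5 = -18 + 4*I*√14/5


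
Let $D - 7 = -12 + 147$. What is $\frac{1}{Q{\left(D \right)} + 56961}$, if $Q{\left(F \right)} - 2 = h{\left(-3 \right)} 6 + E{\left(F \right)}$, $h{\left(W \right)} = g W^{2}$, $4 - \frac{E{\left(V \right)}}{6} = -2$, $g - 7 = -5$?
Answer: $\frac{1}{57107} \approx 1.7511 \cdot 10^{-5}$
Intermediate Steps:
$D = 142$ ($D = 7 + \left(-12 + 147\right) = 7 + 135 = 142$)
$g = 2$ ($g = 7 - 5 = 2$)
$E{\left(V \right)} = 36$ ($E{\left(V \right)} = 24 - -12 = 24 + 12 = 36$)
$h{\left(W \right)} = 2 W^{2}$
$Q{\left(F \right)} = 146$ ($Q{\left(F \right)} = 2 + \left(2 \left(-3\right)^{2} \cdot 6 + 36\right) = 2 + \left(2 \cdot 9 \cdot 6 + 36\right) = 2 + \left(18 \cdot 6 + 36\right) = 2 + \left(108 + 36\right) = 2 + 144 = 146$)
$\frac{1}{Q{\left(D \right)} + 56961} = \frac{1}{146 + 56961} = \frac{1}{57107}$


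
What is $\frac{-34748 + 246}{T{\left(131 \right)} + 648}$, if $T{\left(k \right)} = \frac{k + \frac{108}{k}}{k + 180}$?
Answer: $- \frac{1405645982}{26417437} \approx -53.209$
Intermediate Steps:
$T{\left(k \right)} = \frac{k + \frac{108}{k}}{180 + k}$
$\frac{-34748 + 246}{T{\left(131 \right)} + 648} = \frac{-34748 + 246}{\frac{108 + 131^{2}}{131 \left(180 + 131\right)} + 648} = - \frac{34502}{\frac{108 + 17161}{131 \cdot 311} + 648} = - \frac{34502}{\frac{1}{131} \cdot \frac{1}{311} \cdot 17269 + 648} = - \frac{34502}{\frac{17269}{40741} + 648} = - \frac{34502}{\frac{26417437}{40741}} = \left(-34502\right) \frac{40741}{26417437} = - \frac{1405645982}{26417437}$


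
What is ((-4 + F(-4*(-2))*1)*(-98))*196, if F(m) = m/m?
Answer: 57624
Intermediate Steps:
F(m) = 1
((-4 + F(-4*(-2))*1)*(-98))*196 = ((-4 + 1*1)*(-98))*196 = ((-4 + 1)*(-98))*196 = -3*(-98)*196 = 294*196 = 57624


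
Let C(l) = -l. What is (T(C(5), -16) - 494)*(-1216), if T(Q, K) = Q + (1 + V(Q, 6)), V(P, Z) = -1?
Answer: 606784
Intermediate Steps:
T(Q, K) = Q (T(Q, K) = Q + (1 - 1) = Q + 0 = Q)
(T(C(5), -16) - 494)*(-1216) = (-1*5 - 494)*(-1216) = (-5 - 494)*(-1216) = -499*(-1216) = 606784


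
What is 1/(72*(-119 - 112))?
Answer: -1/16632 ≈ -6.0125e-5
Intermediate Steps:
1/(72*(-119 - 112)) = 1/(72*(-231)) = 1/(-16632) = -1/16632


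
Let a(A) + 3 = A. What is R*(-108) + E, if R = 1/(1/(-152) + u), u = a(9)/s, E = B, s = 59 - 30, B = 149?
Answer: -344497/883 ≈ -390.14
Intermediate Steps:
a(A) = -3 + A
s = 29
E = 149
u = 6/29 (u = (-3 + 9)/29 = 6*(1/29) = 6/29 ≈ 0.20690)
R = 4408/883 (R = 1/(1/(-152) + 6/29) = 1/(-1/152 + 6/29) = 1/(883/4408) = 4408/883 ≈ 4.9921)
R*(-108) + E = (4408/883)*(-108) + 149 = -476064/883 + 149 = -344497/883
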